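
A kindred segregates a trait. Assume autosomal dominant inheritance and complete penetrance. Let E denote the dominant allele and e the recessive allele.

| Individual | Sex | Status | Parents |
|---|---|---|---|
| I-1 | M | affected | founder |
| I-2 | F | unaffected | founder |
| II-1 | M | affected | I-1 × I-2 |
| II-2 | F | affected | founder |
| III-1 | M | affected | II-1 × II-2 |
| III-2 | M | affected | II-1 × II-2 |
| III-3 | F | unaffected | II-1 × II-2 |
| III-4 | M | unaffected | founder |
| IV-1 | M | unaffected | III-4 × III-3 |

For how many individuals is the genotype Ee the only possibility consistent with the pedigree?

2

Obligate heterozygotes: II-1 is affected so carries E and received e from I-2 (ee), so II-1 is Ee; II-2 is affected so carries E and passed e to III-3 (ee), so II-2 is Ee.
Every other individual is either homozygous by phenotype or has at least one consistent homozygous assignment, so the count is 2.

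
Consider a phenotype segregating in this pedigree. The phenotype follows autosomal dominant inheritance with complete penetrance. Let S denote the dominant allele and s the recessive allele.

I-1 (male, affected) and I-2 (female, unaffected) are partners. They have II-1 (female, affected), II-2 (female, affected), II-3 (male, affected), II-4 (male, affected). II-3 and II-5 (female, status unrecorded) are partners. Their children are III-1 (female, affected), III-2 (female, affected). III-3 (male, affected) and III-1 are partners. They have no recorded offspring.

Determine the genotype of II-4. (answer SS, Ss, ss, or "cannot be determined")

Ss

From phenotype alone, II-4 is SS or Ss.
II-4 is affected so carries S and received s from I-2 (ss), so II-4 is Ss.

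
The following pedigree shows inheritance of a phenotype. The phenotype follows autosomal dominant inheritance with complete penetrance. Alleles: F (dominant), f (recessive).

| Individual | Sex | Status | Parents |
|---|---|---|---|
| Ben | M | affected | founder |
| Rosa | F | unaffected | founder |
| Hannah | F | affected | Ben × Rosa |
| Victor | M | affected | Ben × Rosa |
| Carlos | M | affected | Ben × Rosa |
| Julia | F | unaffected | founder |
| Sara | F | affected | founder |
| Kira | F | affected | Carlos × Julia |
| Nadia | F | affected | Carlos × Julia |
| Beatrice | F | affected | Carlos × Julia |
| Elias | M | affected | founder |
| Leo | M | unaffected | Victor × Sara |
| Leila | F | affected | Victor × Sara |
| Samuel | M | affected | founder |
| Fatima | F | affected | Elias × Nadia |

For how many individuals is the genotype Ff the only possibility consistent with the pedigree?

7

Obligate heterozygotes: Hannah is affected so carries F and received f from Rosa (ff), so Hannah is Ff; Victor is affected so carries F and received f from Rosa (ff), so Victor is Ff; Carlos is affected so carries F and received f from Rosa (ff), so Carlos is Ff; Sara is affected so carries F and passed f to Leo (ff), so Sara is Ff; Kira is affected so carries F and received f from Julia (ff), so Kira is Ff; Nadia is affected so carries F and received f from Julia (ff), so Nadia is Ff; Beatrice is affected so carries F and received f from Julia (ff), so Beatrice is Ff.
Every other individual is either homozygous by phenotype or has at least one consistent homozygous assignment, so the count is 7.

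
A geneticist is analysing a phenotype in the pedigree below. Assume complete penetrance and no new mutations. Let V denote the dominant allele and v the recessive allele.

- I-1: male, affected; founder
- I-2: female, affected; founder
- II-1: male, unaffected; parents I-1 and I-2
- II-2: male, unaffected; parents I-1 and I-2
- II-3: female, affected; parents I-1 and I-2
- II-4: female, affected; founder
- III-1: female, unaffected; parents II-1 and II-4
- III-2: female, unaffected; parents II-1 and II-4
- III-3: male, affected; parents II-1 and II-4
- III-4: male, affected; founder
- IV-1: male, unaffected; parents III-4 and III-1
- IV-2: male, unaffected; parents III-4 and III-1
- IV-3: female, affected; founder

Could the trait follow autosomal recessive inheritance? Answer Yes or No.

No

Under autosomal recessive, II-1 (unaffected, male) cannot arise from I-1 (affected) × I-2 (affected).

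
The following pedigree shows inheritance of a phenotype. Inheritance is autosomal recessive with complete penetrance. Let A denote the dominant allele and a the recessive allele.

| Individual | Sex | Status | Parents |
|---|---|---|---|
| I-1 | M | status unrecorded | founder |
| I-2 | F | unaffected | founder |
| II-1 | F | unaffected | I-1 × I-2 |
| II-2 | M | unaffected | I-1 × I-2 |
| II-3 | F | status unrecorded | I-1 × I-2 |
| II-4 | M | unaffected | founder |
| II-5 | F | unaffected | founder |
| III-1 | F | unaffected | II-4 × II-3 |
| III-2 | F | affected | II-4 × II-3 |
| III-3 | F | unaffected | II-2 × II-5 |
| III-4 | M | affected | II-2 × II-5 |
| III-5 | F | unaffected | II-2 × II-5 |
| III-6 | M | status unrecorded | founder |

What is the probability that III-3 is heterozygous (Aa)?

2/3

II-2 is unaffected so carries A and passed a to III-4 (aa), so II-2 is Aa.
II-5 is unaffected so carries A and passed a to III-4 (aa), so II-5 is Aa.
Their cross gives offspring ratios 1/4 AA : 1/2 Aa : 1/4 aa. Conditioning on III-3 being unaffected, P(Aa) = 1/2 / 3/4 = 2/3.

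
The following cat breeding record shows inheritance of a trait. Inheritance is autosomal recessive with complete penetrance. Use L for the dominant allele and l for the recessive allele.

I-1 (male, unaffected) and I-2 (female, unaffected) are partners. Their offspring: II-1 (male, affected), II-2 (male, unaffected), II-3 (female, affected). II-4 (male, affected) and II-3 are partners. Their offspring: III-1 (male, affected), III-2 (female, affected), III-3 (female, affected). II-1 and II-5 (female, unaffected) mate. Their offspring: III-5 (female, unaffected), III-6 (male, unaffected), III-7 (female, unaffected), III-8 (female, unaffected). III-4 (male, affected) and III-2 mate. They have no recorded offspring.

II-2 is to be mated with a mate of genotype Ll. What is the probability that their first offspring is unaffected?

5/6

I-1 is unaffected so carries L and passed l to II-1 (ll), so I-1 is Ll.
I-2 is unaffected so carries L and passed l to II-1 (ll), so I-2 is Ll.
II-2 is an unaffected offspring of I-1 (Ll) × I-2 (Ll), whose cross gives 1/4 LL : 1/2 Ll : 1/4 ll; conditioning on being unaffected, II-2 is LL with probability 1/3, Ll with probability 2/3.
Summing over parental genotype combinations, P(offspring is unaffected) = 1/3·1 + 2/3·3/4 = 5/6.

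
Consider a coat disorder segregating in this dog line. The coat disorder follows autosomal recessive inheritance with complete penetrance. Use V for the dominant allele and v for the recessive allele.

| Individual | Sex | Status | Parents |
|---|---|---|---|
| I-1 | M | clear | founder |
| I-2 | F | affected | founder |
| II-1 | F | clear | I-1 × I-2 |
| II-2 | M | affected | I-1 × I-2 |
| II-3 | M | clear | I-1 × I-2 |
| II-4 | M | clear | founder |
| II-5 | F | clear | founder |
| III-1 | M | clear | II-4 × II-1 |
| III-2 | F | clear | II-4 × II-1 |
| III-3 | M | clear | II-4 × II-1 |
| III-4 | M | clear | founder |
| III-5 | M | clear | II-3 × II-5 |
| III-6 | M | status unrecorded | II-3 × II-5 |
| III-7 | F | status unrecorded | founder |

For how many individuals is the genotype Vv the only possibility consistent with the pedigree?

3

Obligate heterozygotes: I-1 is clear so carries V and passed v to II-2 (vv), so I-1 is Vv; II-1 is clear so carries V and received v from I-2 (vv), so II-1 is Vv; II-3 is clear so carries V and received v from I-2 (vv), so II-3 is Vv.
Every other individual is either homozygous by phenotype or has at least one consistent homozygous assignment, so the count is 3.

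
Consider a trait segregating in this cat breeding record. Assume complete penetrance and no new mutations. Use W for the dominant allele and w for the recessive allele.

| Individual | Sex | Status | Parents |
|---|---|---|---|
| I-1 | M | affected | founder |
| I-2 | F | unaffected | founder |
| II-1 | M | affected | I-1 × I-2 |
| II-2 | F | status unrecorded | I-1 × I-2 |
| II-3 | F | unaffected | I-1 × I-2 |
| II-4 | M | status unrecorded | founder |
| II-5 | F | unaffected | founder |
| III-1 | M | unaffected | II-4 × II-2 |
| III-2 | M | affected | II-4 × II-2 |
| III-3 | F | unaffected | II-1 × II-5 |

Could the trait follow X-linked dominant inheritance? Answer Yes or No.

Under X-linked dominant, II-1 (affected, male) cannot arise from I-1 (affected) × I-2 (unaffected).

No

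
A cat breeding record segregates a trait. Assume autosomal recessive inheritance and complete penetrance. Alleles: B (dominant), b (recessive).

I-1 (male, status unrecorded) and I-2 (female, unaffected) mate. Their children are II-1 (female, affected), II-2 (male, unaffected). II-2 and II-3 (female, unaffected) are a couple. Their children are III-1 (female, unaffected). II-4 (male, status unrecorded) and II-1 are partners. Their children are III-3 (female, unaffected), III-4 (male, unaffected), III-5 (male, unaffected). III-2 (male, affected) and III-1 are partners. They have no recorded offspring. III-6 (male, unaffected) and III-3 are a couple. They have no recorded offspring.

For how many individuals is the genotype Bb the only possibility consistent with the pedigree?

Obligate heterozygotes: I-2 is unaffected so carries B and passed b to II-1 (bb), so I-2 is Bb; III-3 is unaffected so carries B and received b from II-1 (bb), so III-3 is Bb; III-4 is unaffected so carries B and received b from II-1 (bb), so III-4 is Bb; III-5 is unaffected so carries B and received b from II-1 (bb), so III-5 is Bb.
Every other individual is either homozygous by phenotype or has at least one consistent homozygous assignment, so the count is 4.

4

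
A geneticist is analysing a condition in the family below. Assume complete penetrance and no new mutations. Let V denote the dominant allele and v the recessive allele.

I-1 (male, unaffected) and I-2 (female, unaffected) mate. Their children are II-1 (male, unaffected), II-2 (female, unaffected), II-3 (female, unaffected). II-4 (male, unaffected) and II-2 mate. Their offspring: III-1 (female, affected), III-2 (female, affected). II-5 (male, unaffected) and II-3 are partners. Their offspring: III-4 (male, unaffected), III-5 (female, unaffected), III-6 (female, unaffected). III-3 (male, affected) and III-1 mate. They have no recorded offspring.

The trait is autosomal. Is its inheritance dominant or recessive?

recessive

II-4 and II-2 are both unaffected yet have an affected child III-1. Under dominance, an affected child requires at least one affected parent, so the trait cannot be dominant.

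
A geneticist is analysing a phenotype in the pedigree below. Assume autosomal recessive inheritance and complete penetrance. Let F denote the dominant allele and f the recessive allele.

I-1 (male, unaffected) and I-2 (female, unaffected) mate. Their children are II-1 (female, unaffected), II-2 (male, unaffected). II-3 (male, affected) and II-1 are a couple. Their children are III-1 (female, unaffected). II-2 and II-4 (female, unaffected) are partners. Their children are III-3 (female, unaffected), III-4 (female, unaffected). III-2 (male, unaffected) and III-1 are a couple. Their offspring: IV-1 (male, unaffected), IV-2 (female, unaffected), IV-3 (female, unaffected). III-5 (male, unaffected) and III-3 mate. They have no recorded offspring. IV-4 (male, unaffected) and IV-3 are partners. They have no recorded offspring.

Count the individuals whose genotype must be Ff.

Obligate heterozygotes: III-1 is unaffected so carries F and received f from II-3 (ff), so III-1 is Ff.
Every other individual is either homozygous by phenotype or has at least one consistent homozygous assignment, so the count is 1.

1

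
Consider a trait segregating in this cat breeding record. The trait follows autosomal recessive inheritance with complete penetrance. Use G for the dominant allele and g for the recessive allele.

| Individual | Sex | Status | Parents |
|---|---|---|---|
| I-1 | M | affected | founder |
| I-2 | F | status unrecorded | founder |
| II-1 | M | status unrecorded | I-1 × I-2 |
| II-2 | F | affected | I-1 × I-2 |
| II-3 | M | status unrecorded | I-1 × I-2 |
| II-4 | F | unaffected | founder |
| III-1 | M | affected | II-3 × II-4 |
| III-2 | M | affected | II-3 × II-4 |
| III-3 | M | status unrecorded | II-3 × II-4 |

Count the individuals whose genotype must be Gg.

Obligate heterozygotes: II-4 is unaffected so carries G and passed g to III-1 (gg), so II-4 is Gg.
Every other individual is either homozygous by phenotype or has at least one consistent homozygous assignment, so the count is 1.

1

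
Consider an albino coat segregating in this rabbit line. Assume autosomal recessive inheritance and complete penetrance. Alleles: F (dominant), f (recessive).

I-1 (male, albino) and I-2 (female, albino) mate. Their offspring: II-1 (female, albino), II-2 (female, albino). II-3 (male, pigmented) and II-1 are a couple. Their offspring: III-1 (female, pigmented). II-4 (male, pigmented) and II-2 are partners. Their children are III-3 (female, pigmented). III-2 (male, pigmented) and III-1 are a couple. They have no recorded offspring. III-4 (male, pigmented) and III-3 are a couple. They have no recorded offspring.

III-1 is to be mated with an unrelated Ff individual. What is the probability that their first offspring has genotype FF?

III-1 is pigmented so carries F and received f from II-1 (ff), so III-1 is Ff.
The cross gives 1/4 FF : 1/2 Ff : 1/4 ff, so P(offspring has genotype FF) = 1/4.

1/4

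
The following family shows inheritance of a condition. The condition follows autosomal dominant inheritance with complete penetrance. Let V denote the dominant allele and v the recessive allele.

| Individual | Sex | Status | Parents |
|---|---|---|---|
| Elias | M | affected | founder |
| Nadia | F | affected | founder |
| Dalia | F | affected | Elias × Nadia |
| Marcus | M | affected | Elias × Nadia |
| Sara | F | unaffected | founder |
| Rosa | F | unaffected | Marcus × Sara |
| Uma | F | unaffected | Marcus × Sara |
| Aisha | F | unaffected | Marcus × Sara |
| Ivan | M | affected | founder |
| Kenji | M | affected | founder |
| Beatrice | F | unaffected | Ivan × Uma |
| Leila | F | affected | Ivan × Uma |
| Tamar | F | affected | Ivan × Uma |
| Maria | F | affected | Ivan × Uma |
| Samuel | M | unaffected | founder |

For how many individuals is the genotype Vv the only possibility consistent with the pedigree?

5

Obligate heterozygotes: Marcus is affected so carries V and passed v to Rosa (vv), so Marcus is Vv; Ivan is affected so carries V and passed v to Beatrice (vv), so Ivan is Vv; Leila is affected so carries V and received v from Uma (vv), so Leila is Vv; Tamar is affected so carries V and received v from Uma (vv), so Tamar is Vv; Maria is affected so carries V and received v from Uma (vv), so Maria is Vv.
Every other individual is either homozygous by phenotype or has at least one consistent homozygous assignment, so the count is 5.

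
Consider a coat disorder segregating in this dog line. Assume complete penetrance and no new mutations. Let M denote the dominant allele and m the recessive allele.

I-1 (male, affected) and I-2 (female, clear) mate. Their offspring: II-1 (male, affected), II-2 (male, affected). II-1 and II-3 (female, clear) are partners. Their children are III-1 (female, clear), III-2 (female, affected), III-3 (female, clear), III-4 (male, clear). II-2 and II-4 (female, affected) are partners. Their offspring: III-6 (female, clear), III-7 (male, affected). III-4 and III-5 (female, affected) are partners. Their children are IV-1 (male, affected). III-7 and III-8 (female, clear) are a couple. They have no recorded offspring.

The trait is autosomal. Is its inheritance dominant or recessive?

dominant

II-2 and II-4 are both affected yet have a clear child III-6. Under a recessive model two affected parents are homozygous and every child would be affected, so the trait cannot be recessive.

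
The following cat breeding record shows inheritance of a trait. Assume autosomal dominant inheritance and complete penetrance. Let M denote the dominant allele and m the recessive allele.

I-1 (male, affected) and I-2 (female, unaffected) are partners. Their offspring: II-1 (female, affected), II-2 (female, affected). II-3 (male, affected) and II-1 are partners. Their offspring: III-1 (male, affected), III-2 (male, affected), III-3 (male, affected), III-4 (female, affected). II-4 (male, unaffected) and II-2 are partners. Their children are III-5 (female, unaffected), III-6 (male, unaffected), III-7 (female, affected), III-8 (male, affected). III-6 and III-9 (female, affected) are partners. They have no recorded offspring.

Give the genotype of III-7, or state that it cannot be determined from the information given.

From phenotype alone, III-7 is MM or Mm.
III-7 is affected so carries M and received m from II-4 (mm), so III-7 is Mm.

Mm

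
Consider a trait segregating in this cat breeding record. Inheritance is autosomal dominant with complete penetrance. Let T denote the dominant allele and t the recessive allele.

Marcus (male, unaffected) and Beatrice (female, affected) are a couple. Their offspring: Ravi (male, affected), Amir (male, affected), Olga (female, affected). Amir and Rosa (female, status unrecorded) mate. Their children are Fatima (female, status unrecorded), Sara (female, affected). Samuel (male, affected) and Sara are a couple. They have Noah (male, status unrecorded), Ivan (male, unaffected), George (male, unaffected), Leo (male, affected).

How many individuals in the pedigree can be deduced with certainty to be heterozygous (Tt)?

5

Obligate heterozygotes: Ravi is affected so carries T and received t from Marcus (tt), so Ravi is Tt; Amir is affected so carries T and received t from Marcus (tt), so Amir is Tt; Olga is affected so carries T and received t from Marcus (tt), so Olga is Tt; Sara is affected so carries T and passed t to Ivan (tt), so Sara is Tt; Samuel is affected so carries T and passed t to Ivan (tt), so Samuel is Tt.
Every other individual is either homozygous by phenotype or has at least one consistent homozygous assignment, so the count is 5.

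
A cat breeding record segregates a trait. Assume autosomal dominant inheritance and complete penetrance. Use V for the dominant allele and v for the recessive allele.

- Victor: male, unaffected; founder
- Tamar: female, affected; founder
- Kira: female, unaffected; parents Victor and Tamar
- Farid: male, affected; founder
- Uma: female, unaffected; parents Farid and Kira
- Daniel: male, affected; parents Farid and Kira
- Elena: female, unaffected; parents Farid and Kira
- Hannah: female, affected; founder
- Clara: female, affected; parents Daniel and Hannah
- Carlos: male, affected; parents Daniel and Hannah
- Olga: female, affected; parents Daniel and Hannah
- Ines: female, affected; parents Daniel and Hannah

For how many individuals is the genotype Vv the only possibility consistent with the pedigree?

3

Obligate heterozygotes: Tamar is affected so carries V and passed v to Kira (vv), so Tamar is Vv; Farid is affected so carries V and passed v to Uma (vv), so Farid is Vv; Daniel is affected so carries V and received v from Kira (vv), so Daniel is Vv.
Every other individual is either homozygous by phenotype or has at least one consistent homozygous assignment, so the count is 3.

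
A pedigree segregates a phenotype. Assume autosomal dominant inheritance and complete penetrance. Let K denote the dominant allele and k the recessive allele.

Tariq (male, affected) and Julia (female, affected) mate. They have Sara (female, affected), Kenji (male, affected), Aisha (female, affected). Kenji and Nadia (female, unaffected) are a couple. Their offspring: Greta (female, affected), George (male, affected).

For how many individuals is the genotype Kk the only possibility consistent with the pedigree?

Obligate heterozygotes: Greta is affected so carries K and received k from Nadia (kk), so Greta is Kk; George is affected so carries K and received k from Nadia (kk), so George is Kk.
Every other individual is either homozygous by phenotype or has at least one consistent homozygous assignment, so the count is 2.

2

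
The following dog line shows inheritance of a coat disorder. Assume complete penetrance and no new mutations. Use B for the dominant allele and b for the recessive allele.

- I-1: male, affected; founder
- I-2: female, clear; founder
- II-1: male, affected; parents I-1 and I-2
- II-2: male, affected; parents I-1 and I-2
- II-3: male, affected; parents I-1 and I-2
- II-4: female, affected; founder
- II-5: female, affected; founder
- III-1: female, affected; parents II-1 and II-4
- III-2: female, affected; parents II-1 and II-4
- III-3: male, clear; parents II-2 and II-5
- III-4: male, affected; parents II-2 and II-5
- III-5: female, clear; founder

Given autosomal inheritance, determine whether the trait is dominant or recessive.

II-2 and II-5 are both affected yet have a clear child III-3. Under a recessive model two affected parents are homozygous and every child would be affected, so the trait cannot be recessive.

dominant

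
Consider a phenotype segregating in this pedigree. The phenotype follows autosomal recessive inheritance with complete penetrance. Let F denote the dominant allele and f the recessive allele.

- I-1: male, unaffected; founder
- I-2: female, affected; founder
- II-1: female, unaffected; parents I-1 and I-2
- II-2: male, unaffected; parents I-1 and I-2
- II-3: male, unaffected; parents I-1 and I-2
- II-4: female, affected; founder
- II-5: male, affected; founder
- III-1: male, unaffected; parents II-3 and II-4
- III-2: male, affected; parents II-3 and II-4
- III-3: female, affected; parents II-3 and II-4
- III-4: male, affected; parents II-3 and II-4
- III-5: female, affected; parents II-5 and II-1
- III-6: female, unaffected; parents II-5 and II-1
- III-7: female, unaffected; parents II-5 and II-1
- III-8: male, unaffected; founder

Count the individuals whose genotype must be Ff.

6

Obligate heterozygotes: II-1 is unaffected so carries F and received f from I-2 (ff), so II-1 is Ff; II-2 is unaffected so carries F and received f from I-2 (ff), so II-2 is Ff; II-3 is unaffected so carries F and received f from I-2 (ff), so II-3 is Ff; III-1 is unaffected so carries F and received f from II-4 (ff), so III-1 is Ff; III-6 is unaffected so carries F and received f from II-5 (ff), so III-6 is Ff; III-7 is unaffected so carries F and received f from II-5 (ff), so III-7 is Ff.
Every other individual is either homozygous by phenotype or has at least one consistent homozygous assignment, so the count is 6.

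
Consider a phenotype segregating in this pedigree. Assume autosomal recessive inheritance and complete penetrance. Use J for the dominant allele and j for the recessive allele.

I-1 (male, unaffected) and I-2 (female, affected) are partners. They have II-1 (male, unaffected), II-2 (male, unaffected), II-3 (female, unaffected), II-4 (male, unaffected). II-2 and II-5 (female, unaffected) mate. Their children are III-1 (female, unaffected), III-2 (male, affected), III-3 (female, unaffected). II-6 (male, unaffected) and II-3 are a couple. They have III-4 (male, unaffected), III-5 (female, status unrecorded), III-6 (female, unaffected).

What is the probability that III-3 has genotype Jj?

II-2 is unaffected so carries J and received j from I-2 (jj), so II-2 is Jj.
II-5 is unaffected so carries J and passed j to III-2 (jj), so II-5 is Jj.
Their cross gives offspring ratios 1/4 JJ : 1/2 Jj : 1/4 jj. Conditioning on III-3 being unaffected, P(Jj) = 1/2 / 3/4 = 2/3.

2/3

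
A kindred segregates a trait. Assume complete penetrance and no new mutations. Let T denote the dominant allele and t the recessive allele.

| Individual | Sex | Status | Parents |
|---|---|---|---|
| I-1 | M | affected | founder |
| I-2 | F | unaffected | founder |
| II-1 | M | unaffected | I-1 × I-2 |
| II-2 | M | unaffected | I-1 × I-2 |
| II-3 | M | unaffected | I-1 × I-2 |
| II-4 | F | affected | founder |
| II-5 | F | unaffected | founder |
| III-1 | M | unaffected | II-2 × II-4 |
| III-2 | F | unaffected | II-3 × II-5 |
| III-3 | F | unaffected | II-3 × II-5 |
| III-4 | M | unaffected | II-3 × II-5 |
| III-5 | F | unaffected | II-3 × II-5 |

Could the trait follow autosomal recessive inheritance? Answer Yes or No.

Yes

A consistent assignment under autosomal recessive exists: I-1 tt, I-2 TT, II-1 Tt, II-2 Tt, II-3 Tt, II-4 tt, II-5 TT, III-1 Tt, III-2 TT, III-3 TT, III-4 TT, III-5 TT.
In this assignment every recorded phenotype matches its genotype and every non-founder's genotype is obtainable from its parents' genotypes, so the pedigree is consistent.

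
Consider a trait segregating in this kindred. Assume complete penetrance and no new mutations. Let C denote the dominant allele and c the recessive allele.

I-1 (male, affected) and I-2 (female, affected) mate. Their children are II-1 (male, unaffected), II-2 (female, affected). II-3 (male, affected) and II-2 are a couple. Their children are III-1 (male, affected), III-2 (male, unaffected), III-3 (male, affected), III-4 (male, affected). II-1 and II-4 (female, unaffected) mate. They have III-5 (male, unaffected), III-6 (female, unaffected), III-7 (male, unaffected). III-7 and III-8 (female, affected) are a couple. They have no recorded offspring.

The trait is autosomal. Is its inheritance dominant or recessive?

I-1 and I-2 are both affected yet have an unaffected child II-1. Under a recessive model two affected parents are homozygous and every child would be affected, so the trait cannot be recessive.

dominant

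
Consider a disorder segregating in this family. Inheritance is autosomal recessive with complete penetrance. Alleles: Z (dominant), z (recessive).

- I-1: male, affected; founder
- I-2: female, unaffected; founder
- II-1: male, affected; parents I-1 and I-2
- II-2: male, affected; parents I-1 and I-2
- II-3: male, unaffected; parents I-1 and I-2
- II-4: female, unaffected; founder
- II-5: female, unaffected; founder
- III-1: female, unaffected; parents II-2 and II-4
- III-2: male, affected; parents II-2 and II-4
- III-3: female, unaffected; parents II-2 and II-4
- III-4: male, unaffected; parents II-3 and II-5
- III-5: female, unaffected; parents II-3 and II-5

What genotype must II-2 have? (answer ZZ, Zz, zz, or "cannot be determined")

II-2 is affected, so II-2 is zz.

zz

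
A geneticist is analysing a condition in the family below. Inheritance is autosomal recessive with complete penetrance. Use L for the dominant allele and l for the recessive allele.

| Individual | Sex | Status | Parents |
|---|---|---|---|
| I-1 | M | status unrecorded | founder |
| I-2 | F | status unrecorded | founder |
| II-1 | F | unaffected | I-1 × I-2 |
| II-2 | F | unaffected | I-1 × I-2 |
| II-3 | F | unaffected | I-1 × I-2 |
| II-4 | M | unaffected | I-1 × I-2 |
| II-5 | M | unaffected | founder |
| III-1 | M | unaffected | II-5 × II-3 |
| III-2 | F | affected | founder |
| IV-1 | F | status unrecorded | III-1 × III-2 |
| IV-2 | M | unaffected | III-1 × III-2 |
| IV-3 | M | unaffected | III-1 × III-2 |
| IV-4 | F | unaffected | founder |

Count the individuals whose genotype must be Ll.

2

Obligate heterozygotes: IV-2 is unaffected so carries L and received l from III-2 (ll), so IV-2 is Ll; IV-3 is unaffected so carries L and received l from III-2 (ll), so IV-3 is Ll.
Every other individual is either homozygous by phenotype or has at least one consistent homozygous assignment, so the count is 2.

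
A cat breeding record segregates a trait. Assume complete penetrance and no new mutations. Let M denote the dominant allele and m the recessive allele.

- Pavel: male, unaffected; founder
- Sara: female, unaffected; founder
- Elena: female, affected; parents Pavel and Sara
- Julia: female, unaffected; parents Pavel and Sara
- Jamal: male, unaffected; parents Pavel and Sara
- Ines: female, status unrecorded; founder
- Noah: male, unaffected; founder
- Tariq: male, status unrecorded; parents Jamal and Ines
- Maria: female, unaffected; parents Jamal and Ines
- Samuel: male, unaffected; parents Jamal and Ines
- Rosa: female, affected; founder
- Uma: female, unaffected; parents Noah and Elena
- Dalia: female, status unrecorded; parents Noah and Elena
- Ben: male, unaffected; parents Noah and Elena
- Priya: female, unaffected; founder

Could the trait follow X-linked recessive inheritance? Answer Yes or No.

Under X-linked recessive, Elena (affected, female) cannot arise from Pavel (unaffected) × Sara (unaffected).

No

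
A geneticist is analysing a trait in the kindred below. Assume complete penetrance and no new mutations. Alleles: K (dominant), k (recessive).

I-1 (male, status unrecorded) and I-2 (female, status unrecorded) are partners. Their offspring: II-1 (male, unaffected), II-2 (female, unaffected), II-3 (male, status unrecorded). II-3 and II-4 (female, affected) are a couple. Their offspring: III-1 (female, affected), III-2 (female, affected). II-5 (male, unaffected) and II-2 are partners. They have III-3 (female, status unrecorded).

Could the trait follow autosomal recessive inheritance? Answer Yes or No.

Yes

A consistent assignment under autosomal recessive exists: I-1 KK, I-2 Kk, II-1 KK, II-2 KK, II-3 Kk, II-4 kk, II-5 KK, III-1 kk, III-2 kk, III-3 KK.
In this assignment every recorded phenotype matches its genotype and every non-founder's genotype is obtainable from its parents' genotypes, so the pedigree is consistent.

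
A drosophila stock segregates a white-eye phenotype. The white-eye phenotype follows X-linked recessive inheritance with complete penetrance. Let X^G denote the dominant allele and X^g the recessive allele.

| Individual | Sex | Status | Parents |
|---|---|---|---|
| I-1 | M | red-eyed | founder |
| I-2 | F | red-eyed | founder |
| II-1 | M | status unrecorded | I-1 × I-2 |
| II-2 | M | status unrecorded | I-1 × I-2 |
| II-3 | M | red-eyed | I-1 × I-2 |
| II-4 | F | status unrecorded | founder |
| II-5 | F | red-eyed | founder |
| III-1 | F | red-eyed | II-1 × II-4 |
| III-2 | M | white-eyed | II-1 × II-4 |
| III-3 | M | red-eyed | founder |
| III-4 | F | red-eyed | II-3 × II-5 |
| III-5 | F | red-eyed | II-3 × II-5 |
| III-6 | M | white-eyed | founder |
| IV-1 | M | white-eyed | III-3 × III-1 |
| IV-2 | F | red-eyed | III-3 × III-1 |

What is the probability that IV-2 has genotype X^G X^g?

1/2

III-3 is red-eyed, so III-3 is X^G Y.
III-1 is red-eyed so carries G and passed g to IV-1 (X^g Y), so III-1 is X^G X^g.
Their cross gives offspring ratios 1/2 X^G X^G : 1/2 X^G X^g. Conditioning on IV-2 being red-eyed, P(X^G X^g) = 1/2 / 1 = 1/2.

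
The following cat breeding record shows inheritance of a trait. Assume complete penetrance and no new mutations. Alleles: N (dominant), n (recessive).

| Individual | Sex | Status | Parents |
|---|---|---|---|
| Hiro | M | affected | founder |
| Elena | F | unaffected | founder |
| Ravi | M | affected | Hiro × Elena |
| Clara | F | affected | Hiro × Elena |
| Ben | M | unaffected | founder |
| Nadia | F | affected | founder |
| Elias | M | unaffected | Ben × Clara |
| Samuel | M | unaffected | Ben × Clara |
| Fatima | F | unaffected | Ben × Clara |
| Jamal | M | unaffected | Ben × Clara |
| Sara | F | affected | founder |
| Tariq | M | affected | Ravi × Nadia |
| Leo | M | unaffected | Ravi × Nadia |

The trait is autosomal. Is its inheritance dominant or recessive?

Ravi and Nadia are both affected yet have an unaffected child Leo. Under a recessive model two affected parents are homozygous and every child would be affected, so the trait cannot be recessive.

dominant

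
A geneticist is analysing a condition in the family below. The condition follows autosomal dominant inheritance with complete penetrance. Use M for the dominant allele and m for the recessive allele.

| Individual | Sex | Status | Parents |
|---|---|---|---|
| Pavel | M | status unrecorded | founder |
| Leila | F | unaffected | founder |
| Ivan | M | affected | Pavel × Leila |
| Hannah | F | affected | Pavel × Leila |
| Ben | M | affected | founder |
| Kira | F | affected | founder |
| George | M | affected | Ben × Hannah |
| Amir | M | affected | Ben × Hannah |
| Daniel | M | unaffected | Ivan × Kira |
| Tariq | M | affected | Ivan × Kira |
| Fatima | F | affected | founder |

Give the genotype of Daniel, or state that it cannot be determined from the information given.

Daniel is unaffected, so Daniel is mm.

mm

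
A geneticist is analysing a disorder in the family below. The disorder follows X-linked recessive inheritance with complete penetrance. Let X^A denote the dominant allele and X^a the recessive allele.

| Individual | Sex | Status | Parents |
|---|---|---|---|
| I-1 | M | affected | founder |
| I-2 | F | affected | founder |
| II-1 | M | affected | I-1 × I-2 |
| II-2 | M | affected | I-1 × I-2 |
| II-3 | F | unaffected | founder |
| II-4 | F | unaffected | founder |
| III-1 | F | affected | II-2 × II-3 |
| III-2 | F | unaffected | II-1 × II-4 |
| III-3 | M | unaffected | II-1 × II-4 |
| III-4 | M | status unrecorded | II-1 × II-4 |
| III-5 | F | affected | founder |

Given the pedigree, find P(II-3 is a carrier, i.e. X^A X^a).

1

II-3 is unaffected so carries A and passed a to III-1 (X^a X^a), so II-3 is X^A X^a, giving P(X^A X^a) = 1.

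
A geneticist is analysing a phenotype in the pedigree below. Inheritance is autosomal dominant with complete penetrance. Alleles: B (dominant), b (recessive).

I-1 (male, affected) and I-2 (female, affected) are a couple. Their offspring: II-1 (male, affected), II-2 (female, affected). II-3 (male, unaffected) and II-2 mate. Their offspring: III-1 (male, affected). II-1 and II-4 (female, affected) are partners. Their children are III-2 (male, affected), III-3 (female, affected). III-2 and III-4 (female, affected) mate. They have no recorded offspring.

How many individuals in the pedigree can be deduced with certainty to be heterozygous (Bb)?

1

Obligate heterozygotes: III-1 is affected so carries B and received b from II-3 (bb), so III-1 is Bb.
Every other individual is either homozygous by phenotype or has at least one consistent homozygous assignment, so the count is 1.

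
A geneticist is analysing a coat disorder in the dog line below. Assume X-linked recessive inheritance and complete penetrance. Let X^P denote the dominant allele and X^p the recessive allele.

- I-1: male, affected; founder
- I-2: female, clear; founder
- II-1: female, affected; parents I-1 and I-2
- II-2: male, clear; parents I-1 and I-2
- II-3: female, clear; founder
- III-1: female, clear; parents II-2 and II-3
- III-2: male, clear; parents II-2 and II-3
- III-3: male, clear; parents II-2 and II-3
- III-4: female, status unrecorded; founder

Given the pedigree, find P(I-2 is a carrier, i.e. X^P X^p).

1

I-2 is clear so carries P and passed p to II-1 (X^p X^p), so I-2 is X^P X^p, giving P(X^P X^p) = 1.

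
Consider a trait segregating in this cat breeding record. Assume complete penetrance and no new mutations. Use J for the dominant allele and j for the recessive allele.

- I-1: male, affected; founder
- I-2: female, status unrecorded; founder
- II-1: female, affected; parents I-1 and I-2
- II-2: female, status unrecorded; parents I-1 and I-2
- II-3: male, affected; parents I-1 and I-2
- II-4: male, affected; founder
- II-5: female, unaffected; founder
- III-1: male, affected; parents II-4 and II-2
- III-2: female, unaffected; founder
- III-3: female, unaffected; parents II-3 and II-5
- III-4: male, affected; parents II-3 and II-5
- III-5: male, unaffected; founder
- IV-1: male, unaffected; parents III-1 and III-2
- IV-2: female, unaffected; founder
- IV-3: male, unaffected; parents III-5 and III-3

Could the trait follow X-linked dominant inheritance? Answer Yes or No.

No

Under X-linked dominant, III-3 (unaffected, female) cannot arise from II-3 (affected) × II-5 (unaffected).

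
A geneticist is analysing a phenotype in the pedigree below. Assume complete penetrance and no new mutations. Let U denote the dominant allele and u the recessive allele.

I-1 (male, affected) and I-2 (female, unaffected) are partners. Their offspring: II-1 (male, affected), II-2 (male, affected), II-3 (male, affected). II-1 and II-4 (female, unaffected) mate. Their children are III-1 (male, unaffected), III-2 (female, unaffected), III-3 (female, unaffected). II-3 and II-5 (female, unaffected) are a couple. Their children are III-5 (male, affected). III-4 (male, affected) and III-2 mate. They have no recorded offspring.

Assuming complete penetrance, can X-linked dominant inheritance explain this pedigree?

No

Under X-linked dominant, II-1 (affected, male) cannot arise from I-1 (affected) × I-2 (unaffected).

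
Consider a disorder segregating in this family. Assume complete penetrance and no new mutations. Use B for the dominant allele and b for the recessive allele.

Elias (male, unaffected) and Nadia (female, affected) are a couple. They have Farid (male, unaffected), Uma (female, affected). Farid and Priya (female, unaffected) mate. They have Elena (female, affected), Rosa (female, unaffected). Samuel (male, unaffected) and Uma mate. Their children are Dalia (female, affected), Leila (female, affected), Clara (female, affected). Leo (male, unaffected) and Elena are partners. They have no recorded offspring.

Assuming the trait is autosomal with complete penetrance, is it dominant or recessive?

Farid and Priya are both unaffected yet have an affected child Elena. Under dominance, an affected child requires at least one affected parent, so the trait cannot be dominant.

recessive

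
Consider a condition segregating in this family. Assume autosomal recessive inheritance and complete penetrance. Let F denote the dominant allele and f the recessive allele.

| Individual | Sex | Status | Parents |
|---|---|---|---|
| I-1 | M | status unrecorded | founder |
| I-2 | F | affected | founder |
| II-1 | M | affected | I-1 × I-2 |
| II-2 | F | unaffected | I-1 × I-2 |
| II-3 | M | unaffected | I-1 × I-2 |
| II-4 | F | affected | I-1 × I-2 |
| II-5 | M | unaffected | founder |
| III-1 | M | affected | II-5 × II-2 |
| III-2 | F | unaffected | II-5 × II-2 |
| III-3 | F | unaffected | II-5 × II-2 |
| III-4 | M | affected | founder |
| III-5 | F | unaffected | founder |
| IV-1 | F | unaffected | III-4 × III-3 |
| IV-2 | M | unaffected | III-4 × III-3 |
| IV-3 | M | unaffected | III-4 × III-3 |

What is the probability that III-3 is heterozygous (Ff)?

1/5

II-5 is unaffected so carries F and passed f to III-1 (ff), so II-5 is Ff.
II-2 is unaffected so carries F and received f from I-2 (ff), so II-2 is Ff.
Their cross gives offspring ratios 1/4 FF : 1/2 Ff : 1/4 ff. Conditioning on III-3 being unaffected, P(Ff) = 1/2 / 3/4 = 2/3 before taking III-3's own offspring into account.
III-4 is affected, so III-4 is ff.
Now use III-3's offspring. Probability of each recorded status — unaffected daughter IV-1: 1/2 if III-3 is Ff, 1 if FF; unaffected son IV-2: 1/2 if III-3 is Ff, 1 if FF; unaffected son IV-3: 1/2 if III-3 is Ff, 1 if FF.
Bayes: P(Ff) = 2/3·1/8 / (2/3·1/8 + 1/3·1) = 1/5.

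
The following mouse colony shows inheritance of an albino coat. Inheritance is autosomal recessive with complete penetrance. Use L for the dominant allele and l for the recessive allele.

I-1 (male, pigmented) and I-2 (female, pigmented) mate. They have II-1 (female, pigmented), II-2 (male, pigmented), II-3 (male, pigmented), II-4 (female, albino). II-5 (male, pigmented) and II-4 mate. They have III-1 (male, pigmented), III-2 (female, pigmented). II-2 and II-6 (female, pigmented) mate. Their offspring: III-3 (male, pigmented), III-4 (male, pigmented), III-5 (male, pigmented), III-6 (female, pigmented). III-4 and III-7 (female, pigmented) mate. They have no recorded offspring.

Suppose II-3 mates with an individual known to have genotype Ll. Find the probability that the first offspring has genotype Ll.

1/2

I-1 is pigmented so carries L and passed l to II-4 (ll), so I-1 is Ll.
I-2 is pigmented so carries L and passed l to II-4 (ll), so I-2 is Ll.
II-3 is a pigmented offspring of I-1 (Ll) × I-2 (Ll), whose cross gives 1/4 LL : 1/2 Ll : 1/4 ll; conditioning on being pigmented, II-3 is LL with probability 1/3, Ll with probability 2/3.
Summing over parental genotype combinations, P(offspring has genotype Ll) = 1/3·1/2 + 2/3·1/2 = 1/2.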